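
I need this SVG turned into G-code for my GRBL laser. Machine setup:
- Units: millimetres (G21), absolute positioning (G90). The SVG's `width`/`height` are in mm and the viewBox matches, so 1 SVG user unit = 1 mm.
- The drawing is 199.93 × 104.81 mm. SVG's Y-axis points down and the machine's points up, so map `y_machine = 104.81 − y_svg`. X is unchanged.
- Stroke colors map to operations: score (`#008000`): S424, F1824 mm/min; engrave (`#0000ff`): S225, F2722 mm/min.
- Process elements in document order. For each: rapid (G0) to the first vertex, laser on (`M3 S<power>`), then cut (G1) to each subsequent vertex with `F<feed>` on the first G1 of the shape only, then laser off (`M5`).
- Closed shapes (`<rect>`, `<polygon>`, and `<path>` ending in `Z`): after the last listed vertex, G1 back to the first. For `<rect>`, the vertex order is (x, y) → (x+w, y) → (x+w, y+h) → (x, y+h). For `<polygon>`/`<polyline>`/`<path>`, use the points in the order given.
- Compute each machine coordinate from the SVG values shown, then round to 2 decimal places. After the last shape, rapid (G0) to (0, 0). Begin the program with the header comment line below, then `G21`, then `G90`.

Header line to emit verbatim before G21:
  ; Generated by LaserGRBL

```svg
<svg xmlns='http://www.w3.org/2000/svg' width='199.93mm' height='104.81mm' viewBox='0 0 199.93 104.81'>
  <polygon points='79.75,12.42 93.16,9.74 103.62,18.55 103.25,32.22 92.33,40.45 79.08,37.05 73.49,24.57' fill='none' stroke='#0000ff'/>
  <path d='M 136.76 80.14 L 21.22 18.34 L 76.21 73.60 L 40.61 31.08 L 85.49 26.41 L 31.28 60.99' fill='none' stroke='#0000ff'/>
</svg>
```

; Generated by LaserGRBL
G21
G90
G0 X79.75 Y92.39
M3 S225
G1 X93.16 Y95.07 F2722
G1 X103.62 Y86.26
G1 X103.25 Y72.59
G1 X92.33 Y64.36
G1 X79.08 Y67.76
G1 X73.49 Y80.24
G1 X79.75 Y92.39
M5
G0 X136.76 Y24.67
M3 S225
G1 X21.22 Y86.47 F2722
G1 X76.21 Y31.21
G1 X40.61 Y73.73
G1 X85.49 Y78.40
G1 X31.28 Y43.82
M5
G0 X0.00 Y0.00

Since the viewBox matches the mm dimensions, user units are millimetres directly. The only transform is the Y-flip y_m = 104.81 − y_svg.

Shape 1 is a regular polygon drawn with `<polygon>`. Its stroke #0000ff means engrave at S225, F2722. After flipping Y the toolpath is (79.75,92.39) → (93.16,95.07) → (103.62,86.26) → (103.25,72.59) → (92.33,64.36) → (79.08,67.76) → (73.49,80.24) → (79.75,92.39), returning to the start.

Shape 2 is a open polyline drawn with `<path>`. Its stroke #0000ff means engrave at S225, F2722. After flipping Y the toolpath is (136.76,24.67) → (21.22,86.47) → (76.21,31.21) → (40.61,73.73) → (85.49,78.40) → (31.28,43.82).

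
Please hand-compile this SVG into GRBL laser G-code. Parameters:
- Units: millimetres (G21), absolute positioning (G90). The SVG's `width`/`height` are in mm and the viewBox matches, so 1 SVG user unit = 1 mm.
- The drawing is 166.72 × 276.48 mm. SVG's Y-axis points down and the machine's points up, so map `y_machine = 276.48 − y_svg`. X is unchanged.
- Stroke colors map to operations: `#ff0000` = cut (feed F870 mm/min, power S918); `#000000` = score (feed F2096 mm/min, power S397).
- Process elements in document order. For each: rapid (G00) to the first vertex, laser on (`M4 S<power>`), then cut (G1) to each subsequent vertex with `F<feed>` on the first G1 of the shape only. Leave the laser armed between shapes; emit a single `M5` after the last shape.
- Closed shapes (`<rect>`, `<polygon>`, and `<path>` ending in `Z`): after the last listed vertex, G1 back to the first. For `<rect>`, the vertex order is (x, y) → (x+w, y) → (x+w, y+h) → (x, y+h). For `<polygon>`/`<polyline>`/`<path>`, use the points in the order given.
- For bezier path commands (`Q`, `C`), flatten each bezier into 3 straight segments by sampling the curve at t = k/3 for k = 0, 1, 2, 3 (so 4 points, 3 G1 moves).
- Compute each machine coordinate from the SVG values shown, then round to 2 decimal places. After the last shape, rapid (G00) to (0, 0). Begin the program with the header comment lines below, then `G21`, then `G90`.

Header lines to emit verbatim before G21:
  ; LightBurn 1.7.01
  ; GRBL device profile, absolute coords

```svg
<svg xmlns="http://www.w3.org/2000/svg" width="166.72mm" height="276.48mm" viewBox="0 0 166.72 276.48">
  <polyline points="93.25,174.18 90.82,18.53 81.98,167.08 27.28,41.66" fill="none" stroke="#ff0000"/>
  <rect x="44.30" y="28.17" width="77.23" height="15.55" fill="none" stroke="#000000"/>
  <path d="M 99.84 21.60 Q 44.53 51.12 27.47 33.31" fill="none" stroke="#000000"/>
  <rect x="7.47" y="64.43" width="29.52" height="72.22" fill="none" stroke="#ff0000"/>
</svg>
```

viewBox `0 0 166.72 276.48` with mm width/height → 1 unit = 1 mm. Flip: y_m = 276.48 − y_svg.

**Shape 1** — `<polyline>` open polyline, stroke `#ff0000` → cut (S918, F870). Machine vertices: (93.25,102.30) → (90.82,257.95) → (81.98,109.40) → (27.28,234.82). Open path.

**Shape 2** — `<rect>` rectangle, stroke `#000000` → score (S397, F2096). Machine vertices: (44.30,248.31) → (121.53,248.31) → (121.53,232.76) → (44.30,232.76) → (44.30,248.31). Closed: final G1 returns to the first vertex.

**Shape 3** — `<path>` quadratic bezier, stroke `#000000` → score (S397, F2096). Control points (SVG): P0=(99.84,21.60), P1=(44.53,51.12), P2=(27.47,33.31); sampled at t=k/3. Machine vertices: (99.84,254.88) → (67.22,240.46) → (43.09,236.56) → (27.47,243.17). Open path.

**Shape 4** — `<rect>` rectangle, stroke `#ff0000` → cut (S918, F870). Machine vertices: (7.47,212.05) → (36.99,212.05) → (36.99,139.83) → (7.47,139.83) → (7.47,212.05). Closed: final G1 returns to the first vertex.

; LightBurn 1.7.01
; GRBL device profile, absolute coords
G21
G90
G00 X93.25 Y102.30
M4 S918
G1 X90.82 Y257.95 F870
G1 X81.98 Y109.40
G1 X27.28 Y234.82
G00 X44.30 Y248.31
M4 S397
G1 X121.53 Y248.31 F2096
G1 X121.53 Y232.76
G1 X44.30 Y232.76
G1 X44.30 Y248.31
G00 X99.84 Y254.88
M4 S397
G1 X67.22 Y240.46 F2096
G1 X43.09 Y236.56
G1 X27.47 Y243.17
G00 X7.47 Y212.05
M4 S918
G1 X36.99 Y212.05 F870
G1 X36.99 Y139.83
G1 X7.47 Y139.83
G1 X7.47 Y212.05
M5
G00 X0.00 Y0.00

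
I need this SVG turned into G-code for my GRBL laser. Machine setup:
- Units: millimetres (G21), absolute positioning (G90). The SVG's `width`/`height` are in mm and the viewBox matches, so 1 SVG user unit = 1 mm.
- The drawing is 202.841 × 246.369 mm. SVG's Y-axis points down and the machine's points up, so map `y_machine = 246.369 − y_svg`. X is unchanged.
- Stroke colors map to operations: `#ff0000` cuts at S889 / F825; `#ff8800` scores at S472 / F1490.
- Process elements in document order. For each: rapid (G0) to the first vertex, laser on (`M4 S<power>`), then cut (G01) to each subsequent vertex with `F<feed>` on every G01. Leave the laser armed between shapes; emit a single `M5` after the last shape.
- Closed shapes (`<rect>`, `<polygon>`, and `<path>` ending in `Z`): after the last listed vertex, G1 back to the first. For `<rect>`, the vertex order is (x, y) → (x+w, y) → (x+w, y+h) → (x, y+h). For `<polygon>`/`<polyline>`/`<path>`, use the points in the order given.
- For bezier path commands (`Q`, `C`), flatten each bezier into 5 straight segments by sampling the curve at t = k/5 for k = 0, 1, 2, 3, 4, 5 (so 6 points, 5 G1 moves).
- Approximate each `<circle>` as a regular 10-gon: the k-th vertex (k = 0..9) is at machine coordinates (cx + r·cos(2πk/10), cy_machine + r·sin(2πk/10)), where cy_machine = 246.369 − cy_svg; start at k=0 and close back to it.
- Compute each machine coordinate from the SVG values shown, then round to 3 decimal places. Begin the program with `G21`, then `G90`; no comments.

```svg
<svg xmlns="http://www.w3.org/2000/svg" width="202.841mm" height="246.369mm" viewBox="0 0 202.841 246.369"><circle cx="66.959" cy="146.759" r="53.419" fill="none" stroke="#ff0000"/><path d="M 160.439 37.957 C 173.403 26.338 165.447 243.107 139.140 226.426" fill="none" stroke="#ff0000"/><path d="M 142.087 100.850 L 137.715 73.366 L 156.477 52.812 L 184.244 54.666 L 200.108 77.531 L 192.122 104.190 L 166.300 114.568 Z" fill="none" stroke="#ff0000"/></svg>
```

Since the viewBox matches the mm dimensions, user units are millimetres directly. The only transform is the Y-flip y_m = 246.369 − y_svg.

Shape 1 is a circle drawn with `<circle>`. Its stroke #ff0000 means cut at S889, F825. After flipping Y the toolpath is (120.378,99.610) → (110.176,131.009) → (83.466,150.414) → (50.452,150.414) → (23.742,131.009) → (13.540,99.610) → (23.742,68.211) → (50.452,48.806) → (83.466,48.806) → (110.176,68.211) → (120.378,99.610), returning to the start.

Shape 2 is a cubic bezier drawn with `<path>`. Its stroke #ff0000 means cut at S889, F825. After flipping Y the toolpath is (160.439,208.412) → (165.728,191.672) → (166.119,142.286) → (161.736,82.424) → (152.702,34.254) → (139.140,19.943).

Shape 3 is a regular polygon drawn with `<path>`. Its stroke #ff0000 means cut at S889, F825. After flipping Y the toolpath is (142.087,145.519) → (137.715,173.003) → (156.477,193.557) → (184.244,191.703) → (200.108,168.838) → (192.122,142.179) → (166.300,131.801) → (142.087,145.519), returning to the start.

G21
G90
G0 X120.378 Y99.610
M4 S889
G01 X110.176 Y131.009 F825
G01 X83.466 Y150.414 F825
G01 X50.452 Y150.414 F825
G01 X23.742 Y131.009 F825
G01 X13.540 Y99.610 F825
G01 X23.742 Y68.211 F825
G01 X50.452 Y48.806 F825
G01 X83.466 Y48.806 F825
G01 X110.176 Y68.211 F825
G01 X120.378 Y99.610 F825
G0 X160.439 Y208.412
M4 S889
G01 X165.728 Y191.672 F825
G01 X166.119 Y142.286 F825
G01 X161.736 Y82.424 F825
G01 X152.702 Y34.254 F825
G01 X139.140 Y19.943 F825
G0 X142.087 Y145.519
M4 S889
G01 X137.715 Y173.003 F825
G01 X156.477 Y193.557 F825
G01 X184.244 Y191.703 F825
G01 X200.108 Y168.838 F825
G01 X192.122 Y142.179 F825
G01 X166.300 Y131.801 F825
G01 X142.087 Y145.519 F825
M5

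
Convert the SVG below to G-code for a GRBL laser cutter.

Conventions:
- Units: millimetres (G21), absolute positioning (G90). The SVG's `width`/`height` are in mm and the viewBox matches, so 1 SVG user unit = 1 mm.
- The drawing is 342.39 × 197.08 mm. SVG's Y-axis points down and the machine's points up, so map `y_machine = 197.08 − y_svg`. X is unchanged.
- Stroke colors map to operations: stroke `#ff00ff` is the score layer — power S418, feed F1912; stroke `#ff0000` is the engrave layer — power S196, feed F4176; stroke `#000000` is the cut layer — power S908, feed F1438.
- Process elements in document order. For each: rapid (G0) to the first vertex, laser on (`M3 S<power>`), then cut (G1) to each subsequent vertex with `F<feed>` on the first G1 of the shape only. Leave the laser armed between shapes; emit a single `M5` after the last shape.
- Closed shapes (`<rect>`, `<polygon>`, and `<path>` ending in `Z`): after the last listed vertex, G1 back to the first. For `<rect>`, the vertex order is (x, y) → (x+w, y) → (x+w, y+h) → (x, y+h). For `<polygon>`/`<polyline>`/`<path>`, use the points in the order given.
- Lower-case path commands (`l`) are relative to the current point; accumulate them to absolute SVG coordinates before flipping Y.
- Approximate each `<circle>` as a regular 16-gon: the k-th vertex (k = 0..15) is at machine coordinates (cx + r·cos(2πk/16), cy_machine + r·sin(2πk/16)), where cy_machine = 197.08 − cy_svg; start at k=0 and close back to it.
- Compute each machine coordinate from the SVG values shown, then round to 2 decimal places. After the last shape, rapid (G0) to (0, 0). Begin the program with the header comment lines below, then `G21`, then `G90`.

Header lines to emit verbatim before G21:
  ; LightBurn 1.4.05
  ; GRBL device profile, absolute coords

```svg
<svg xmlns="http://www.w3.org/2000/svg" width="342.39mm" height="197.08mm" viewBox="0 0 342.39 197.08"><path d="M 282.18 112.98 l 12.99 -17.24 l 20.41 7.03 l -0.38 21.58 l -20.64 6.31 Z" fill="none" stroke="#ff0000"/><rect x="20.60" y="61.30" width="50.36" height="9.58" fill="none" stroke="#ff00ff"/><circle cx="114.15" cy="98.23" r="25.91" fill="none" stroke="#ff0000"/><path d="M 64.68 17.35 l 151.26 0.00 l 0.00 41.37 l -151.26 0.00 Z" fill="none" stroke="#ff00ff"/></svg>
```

; LightBurn 1.4.05
; GRBL device profile, absolute coords
G21
G90
G0 X282.18 Y84.10
M3 S196
G1 X295.17 Y101.34 F4176
G1 X315.58 Y94.31
G1 X315.20 Y72.73
G1 X294.56 Y66.42
G1 X282.18 Y84.10
G0 X20.60 Y135.78
M3 S418
G1 X70.96 Y135.78 F1912
G1 X70.96 Y126.20
G1 X20.60 Y126.20
G1 X20.60 Y135.78
G0 X140.06 Y98.85
M3 S196
G1 X138.09 Y108.77 F4176
G1 X132.47 Y117.17
G1 X124.07 Y122.79
G1 X114.15 Y124.76
G1 X104.23 Y122.79
G1 X95.83 Y117.17
G1 X90.21 Y108.77
G1 X88.24 Y98.85
G1 X90.21 Y88.93
G1 X95.83 Y80.53
G1 X104.23 Y74.91
G1 X114.15 Y72.94
G1 X124.07 Y74.91
G1 X132.47 Y80.53
G1 X138.09 Y88.93
G1 X140.06 Y98.85
G0 X64.68 Y179.73
M3 S418
G1 X215.94 Y179.73 F1912
G1 X215.94 Y138.36
G1 X64.68 Y138.36
G1 X64.68 Y179.73
M5
G0 X0.00 Y0.00

Since the viewBox matches the mm dimensions, user units are millimetres directly. The only transform is the Y-flip y_m = 197.08 − y_svg.

Shape 1 is a regular polygon drawn with `<path>`. Its stroke #ff0000 means engrave at S196, F4176. After flipping Y the toolpath is (282.18,84.10) → (295.17,101.34) → (315.58,94.31) → (315.20,72.73) → (294.56,66.42) → (282.18,84.10), returning to the start.

Shape 2 is a rectangle drawn with `<rect>`. Its stroke #ff00ff means score at S418, F1912. After flipping Y the toolpath is (20.60,135.78) → (70.96,135.78) → (70.96,126.20) → (20.60,126.20) → (20.60,135.78), returning to the start.

Shape 3 is a circle drawn with `<circle>`. Its stroke #ff0000 means engrave at S196, F4176. After flipping Y the toolpath is (140.06,98.85) → (138.09,108.77) → (132.47,117.17) → (124.07,122.79) → (114.15,124.76) → (104.23,122.79) → (95.83,117.17) → (90.21,108.77) → (88.24,98.85) → (90.21,88.93) → (95.83,80.53) → (104.23,74.91) → (114.15,72.94) → (124.07,74.91) → (132.47,80.53) → (138.09,88.93) → (140.06,98.85), returning to the start.

Shape 4 is a rectangle drawn with `<path>`. Its stroke #ff00ff means score at S418, F1912. After flipping Y the toolpath is (64.68,179.73) → (215.94,179.73) → (215.94,138.36) → (64.68,138.36) → (64.68,179.73), returning to the start.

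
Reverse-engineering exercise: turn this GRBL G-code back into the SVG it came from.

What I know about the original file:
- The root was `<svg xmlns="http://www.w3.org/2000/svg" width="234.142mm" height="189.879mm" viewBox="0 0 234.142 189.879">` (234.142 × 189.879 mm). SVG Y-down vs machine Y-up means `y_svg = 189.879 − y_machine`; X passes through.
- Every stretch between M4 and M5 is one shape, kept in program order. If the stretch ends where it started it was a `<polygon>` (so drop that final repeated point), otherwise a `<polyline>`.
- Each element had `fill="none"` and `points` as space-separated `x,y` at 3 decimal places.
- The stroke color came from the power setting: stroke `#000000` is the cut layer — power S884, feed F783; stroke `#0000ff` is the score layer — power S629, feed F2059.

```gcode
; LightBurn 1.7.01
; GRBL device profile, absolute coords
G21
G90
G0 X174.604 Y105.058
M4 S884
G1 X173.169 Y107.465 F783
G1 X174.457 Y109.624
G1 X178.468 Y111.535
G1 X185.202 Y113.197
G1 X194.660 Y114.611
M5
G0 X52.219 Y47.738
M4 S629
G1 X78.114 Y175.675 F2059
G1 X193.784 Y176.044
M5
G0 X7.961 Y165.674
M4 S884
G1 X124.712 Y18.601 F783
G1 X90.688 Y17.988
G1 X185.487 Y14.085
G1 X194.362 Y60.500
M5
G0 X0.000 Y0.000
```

<svg xmlns="http://www.w3.org/2000/svg" width="234.142mm" height="189.879mm" viewBox="0 0 234.142 189.879">
  <polyline points="174.604,84.821 173.169,82.414 174.457,80.255 178.468,78.344 185.202,76.682 194.660,75.268" fill="none" stroke="#000000"/>
  <polyline points="52.219,142.141 78.114,14.204 193.784,13.835" fill="none" stroke="#0000ff"/>
  <polyline points="7.961,24.205 124.712,171.278 90.688,171.891 185.487,175.794 194.362,129.379" fill="none" stroke="#000000"/>
</svg>

y_svg = 189.879 − y_m.

[1] S884→`#000000` (cut); open run; points: 174.604,84.821 173.169,82.414 174.457,80.255 178.468,78.344 185.202,76.682 194.660,75.268

[2] S629→`#0000ff` (score); open run; points: 52.219,142.141 78.114,14.204 193.784,13.835

[3] S884→`#000000` (cut); open run; points: 7.961,24.205 124.712,171.278 90.688,171.891 185.487,175.794 194.362,129.379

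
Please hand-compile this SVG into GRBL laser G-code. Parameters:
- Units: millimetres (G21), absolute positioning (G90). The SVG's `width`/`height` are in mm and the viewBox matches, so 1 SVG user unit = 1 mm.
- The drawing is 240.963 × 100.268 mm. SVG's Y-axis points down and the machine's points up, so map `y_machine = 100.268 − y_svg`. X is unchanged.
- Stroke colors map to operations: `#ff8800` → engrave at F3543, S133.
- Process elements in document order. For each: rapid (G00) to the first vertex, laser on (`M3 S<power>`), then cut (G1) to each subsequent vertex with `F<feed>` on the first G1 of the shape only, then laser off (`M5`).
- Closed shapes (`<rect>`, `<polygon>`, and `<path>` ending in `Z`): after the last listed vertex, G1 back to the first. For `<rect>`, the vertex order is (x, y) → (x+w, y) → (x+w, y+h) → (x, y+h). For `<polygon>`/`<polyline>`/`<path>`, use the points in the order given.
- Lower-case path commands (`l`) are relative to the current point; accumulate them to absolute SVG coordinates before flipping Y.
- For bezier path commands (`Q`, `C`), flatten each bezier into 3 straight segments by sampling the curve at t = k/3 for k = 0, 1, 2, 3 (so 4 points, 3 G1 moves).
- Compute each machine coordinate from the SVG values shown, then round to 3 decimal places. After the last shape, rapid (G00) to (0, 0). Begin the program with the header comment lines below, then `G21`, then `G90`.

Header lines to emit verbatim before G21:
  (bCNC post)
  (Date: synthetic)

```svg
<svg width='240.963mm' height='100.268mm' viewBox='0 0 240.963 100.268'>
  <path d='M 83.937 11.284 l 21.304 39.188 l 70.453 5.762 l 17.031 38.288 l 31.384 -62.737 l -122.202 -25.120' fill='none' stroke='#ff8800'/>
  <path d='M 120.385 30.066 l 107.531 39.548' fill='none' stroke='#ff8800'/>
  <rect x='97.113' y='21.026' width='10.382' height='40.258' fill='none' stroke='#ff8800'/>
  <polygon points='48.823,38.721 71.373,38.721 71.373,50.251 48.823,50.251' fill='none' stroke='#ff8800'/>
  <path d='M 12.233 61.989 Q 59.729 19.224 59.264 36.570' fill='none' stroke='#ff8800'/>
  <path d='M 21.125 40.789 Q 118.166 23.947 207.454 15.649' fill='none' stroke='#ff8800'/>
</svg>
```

(bCNC post)
(Date: synthetic)
G21
G90
G00 X83.937 Y88.984
M3 S133
G1 X105.241 Y49.796 F3543
G1 X175.694 Y44.034
G1 X192.725 Y5.746
G1 X224.109 Y68.483
G1 X101.907 Y93.603
M5
G00 X120.385 Y70.202
M3 S133
G1 X227.916 Y30.654 F3543
M5
G00 X97.113 Y79.242
M3 S133
G1 X107.495 Y79.242 F3543
G1 X107.495 Y38.984
G1 X97.113 Y38.984
G1 X97.113 Y79.242
M5
G00 X48.823 Y61.547
M3 S133
G1 X71.373 Y61.547 F3543
G1 X71.373 Y50.017
G1 X48.823 Y50.017
G1 X48.823 Y61.547
M5
G00 X12.233 Y38.279
M3 S133
G1 X38.568 Y60.110 F3543
G1 X54.245 Y68.583
G1 X59.264 Y63.698
M5
G00 X21.125 Y59.479
M3 S133
G1 X84.958 Y69.758 F3543
G1 X147.067 Y78.138
G1 X207.454 Y84.619
M5
G00 X0.000 Y0.000

viewBox `0 0 240.963 100.268` with mm width/height → 1 unit = 1 mm. Flip: y_m = 100.268 − y_svg.

**Shape 1** — `<path>` open polyline, stroke `#ff8800` → engrave (S133, F3543). Machine vertices: (83.937,88.984) → (105.241,49.796) → (175.694,44.034) → (192.725,5.746) → (224.109,68.483) → (101.907,93.603). Open path.

**Shape 2** — `<path>` line segment, stroke `#ff8800` → engrave (S133, F3543). Machine vertices: (120.385,70.202) → (227.916,30.654). Open path.

**Shape 3** — `<rect>` rectangle, stroke `#ff8800` → engrave (S133, F3543). Machine vertices: (97.113,79.242) → (107.495,79.242) → (107.495,38.984) → (97.113,38.984) → (97.113,79.242). Closed: final G1 returns to the first vertex.

**Shape 4** — `<polygon>` rectangle, stroke `#ff8800` → engrave (S133, F3543). Machine vertices: (48.823,61.547) → (71.373,61.547) → (71.373,50.017) → (48.823,50.017) → (48.823,61.547). Closed: final G1 returns to the first vertex.

**Shape 5** — `<path>` quadratic bezier, stroke `#ff8800` → engrave (S133, F3543). Control points (SVG): P0=(12.233,61.989), P1=(59.729,19.224), P2=(59.264,36.570); sampled at t=k/3. Machine vertices: (12.233,38.279) → (38.568,60.110) → (54.245,68.583) → (59.264,63.698). Open path.

**Shape 6** — `<path>` quadratic bezier, stroke `#ff8800` → engrave (S133, F3543). Control points (SVG): P0=(21.125,40.789), P1=(118.166,23.947), P2=(207.454,15.649); sampled at t=k/3. Machine vertices: (21.125,59.479) → (84.958,69.758) → (147.067,78.138) → (207.454,84.619). Open path.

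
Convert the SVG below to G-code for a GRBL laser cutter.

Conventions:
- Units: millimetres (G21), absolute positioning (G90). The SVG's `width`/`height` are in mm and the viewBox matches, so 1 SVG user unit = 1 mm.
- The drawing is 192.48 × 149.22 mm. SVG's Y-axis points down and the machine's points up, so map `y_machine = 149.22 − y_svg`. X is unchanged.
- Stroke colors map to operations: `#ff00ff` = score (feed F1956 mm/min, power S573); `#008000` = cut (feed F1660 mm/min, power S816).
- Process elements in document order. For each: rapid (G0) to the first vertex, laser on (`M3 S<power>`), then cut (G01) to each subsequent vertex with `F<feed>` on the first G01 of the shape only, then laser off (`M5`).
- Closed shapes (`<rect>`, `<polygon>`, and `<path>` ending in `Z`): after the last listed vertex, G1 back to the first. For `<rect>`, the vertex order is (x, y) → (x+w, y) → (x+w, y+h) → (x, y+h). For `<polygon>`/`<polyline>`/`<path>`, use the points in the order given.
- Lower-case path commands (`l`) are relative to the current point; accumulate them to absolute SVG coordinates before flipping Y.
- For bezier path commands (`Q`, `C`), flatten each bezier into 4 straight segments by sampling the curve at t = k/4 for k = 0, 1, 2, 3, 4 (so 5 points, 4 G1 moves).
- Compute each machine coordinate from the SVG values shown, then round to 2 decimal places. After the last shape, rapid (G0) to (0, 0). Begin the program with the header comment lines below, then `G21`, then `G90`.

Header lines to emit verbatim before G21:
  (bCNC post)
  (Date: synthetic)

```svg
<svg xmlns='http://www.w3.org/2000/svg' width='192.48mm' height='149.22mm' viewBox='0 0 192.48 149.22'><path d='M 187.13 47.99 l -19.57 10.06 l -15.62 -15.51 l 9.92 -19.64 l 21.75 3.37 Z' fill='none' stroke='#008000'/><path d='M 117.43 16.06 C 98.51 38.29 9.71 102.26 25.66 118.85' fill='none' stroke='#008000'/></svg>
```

Since the viewBox matches the mm dimensions, user units are millimetres directly. The only transform is the Y-flip y_m = 149.22 − y_svg.

Shape 1 is a regular polygon drawn with `<path>`. Its stroke #008000 means cut at S816, F1660. After flipping Y the toolpath is (187.13,101.23) → (167.56,91.17) → (151.94,106.68) → (161.86,126.32) → (183.61,122.95) → (187.13,101.23), returning to the start.

Shape 2 is a cubic bezier drawn with `<path>`. Its stroke #008000 means cut at S816, F1660. After flipping Y the toolpath is (117.43,133.16) → (92.87,110.05) → (58.47,79.65) → (30.61,50.30) → (25.66,30.37).

(bCNC post)
(Date: synthetic)
G21
G90
G0 X187.13 Y101.23
M3 S816
G01 X167.56 Y91.17 F1660
G01 X151.94 Y106.68
G01 X161.86 Y126.32
G01 X183.61 Y122.95
G01 X187.13 Y101.23
M5
G0 X117.43 Y133.16
M3 S816
G01 X92.87 Y110.05 F1660
G01 X58.47 Y79.65
G01 X30.61 Y50.30
G01 X25.66 Y30.37
M5
G0 X0.00 Y0.00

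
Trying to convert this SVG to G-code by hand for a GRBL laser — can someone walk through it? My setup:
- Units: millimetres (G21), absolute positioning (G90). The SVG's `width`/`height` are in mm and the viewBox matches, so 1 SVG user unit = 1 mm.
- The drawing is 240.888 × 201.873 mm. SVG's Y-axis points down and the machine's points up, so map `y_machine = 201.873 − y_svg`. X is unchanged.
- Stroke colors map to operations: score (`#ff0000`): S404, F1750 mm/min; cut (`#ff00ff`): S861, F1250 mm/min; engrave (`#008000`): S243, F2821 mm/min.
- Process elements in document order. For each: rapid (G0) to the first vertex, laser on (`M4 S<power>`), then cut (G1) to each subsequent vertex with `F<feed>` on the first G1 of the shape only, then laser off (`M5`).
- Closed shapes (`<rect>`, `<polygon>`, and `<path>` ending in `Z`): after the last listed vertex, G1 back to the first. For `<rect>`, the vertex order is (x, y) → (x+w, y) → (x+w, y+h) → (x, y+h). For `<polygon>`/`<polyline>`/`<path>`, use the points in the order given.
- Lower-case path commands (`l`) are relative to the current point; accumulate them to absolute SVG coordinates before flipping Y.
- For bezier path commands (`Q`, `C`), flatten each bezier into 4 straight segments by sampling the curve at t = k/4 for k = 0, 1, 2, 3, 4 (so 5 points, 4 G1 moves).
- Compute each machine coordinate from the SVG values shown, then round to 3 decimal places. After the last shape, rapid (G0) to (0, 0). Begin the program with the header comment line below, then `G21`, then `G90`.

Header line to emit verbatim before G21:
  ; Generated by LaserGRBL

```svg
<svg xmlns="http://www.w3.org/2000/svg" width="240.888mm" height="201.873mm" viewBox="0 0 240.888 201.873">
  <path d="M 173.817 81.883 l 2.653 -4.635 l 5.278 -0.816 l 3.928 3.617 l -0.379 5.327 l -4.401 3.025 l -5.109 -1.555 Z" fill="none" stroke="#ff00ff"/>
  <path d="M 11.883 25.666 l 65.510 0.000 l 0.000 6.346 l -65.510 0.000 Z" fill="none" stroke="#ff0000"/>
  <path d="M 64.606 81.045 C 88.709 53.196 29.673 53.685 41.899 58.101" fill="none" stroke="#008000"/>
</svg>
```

; Generated by LaserGRBL
G21
G90
G0 X173.817 Y119.990
M4 S861
G1 X176.470 Y124.625 F1250
G1 X181.748 Y125.441
G1 X185.676 Y121.824
G1 X185.297 Y116.497
G1 X180.896 Y113.472
G1 X175.787 Y115.027
G1 X173.817 Y119.990
M5
G0 X11.883 Y176.207
M4 S404
G1 X77.393 Y176.207 F1750
G1 X77.393 Y169.861
G1 X11.883 Y169.861
G1 X11.883 Y176.207
M5
G0 X64.606 Y120.828
M4 S243
G1 X69.507 Y136.783 F2821
G1 X57.706 Y144.399
G1 X43.679 Y145.966
G1 X41.899 Y143.772
M5
G0 X0.000 Y0.000

Since the viewBox matches the mm dimensions, user units are millimetres directly. The only transform is the Y-flip y_m = 201.873 − y_svg.

Shape 1 is a regular polygon drawn with `<path>`. Its stroke #ff00ff means cut at S861, F1250. After flipping Y the toolpath is (173.817,119.990) → (176.470,124.625) → (181.748,125.441) → (185.676,121.824) → (185.297,116.497) → (180.896,113.472) → (175.787,115.027) → (173.817,119.990), returning to the start.

Shape 2 is a rectangle drawn with `<path>`. Its stroke #ff0000 means score at S404, F1750. After flipping Y the toolpath is (11.883,176.207) → (77.393,176.207) → (77.393,169.861) → (11.883,169.861) → (11.883,176.207), returning to the start.

Shape 3 is a cubic bezier drawn with `<path>`. Its stroke #008000 means engrave at S243, F2821. After flipping Y the toolpath is (64.606,120.828) → (69.507,136.783) → (57.706,144.399) → (43.679,145.966) → (41.899,143.772).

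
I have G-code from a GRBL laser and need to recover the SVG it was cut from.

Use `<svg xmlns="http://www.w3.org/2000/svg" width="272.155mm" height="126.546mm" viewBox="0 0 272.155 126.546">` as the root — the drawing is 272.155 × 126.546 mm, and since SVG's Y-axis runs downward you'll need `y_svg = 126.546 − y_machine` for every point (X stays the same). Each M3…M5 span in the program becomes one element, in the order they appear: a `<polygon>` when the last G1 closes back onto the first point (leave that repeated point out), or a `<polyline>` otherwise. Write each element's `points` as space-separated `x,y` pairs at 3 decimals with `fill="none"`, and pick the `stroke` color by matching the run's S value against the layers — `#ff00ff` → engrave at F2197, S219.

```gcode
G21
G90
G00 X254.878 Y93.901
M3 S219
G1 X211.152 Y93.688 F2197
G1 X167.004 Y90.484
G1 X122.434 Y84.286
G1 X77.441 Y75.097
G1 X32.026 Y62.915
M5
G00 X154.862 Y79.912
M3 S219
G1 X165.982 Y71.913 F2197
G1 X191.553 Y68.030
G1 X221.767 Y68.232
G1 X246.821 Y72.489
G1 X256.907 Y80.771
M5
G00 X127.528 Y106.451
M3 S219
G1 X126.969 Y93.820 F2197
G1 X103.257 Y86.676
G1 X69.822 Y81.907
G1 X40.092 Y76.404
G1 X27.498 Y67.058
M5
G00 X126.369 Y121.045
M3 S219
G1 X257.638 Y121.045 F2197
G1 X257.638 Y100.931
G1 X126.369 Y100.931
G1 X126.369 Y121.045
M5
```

<svg xmlns="http://www.w3.org/2000/svg" width="272.155mm" height="126.546mm" viewBox="0 0 272.155 126.546">
  <polyline points="254.878,32.645 211.152,32.858 167.004,36.062 122.434,42.260 77.441,51.449 32.026,63.631" fill="none" stroke="#ff00ff"/>
  <polyline points="154.862,46.634 165.982,54.633 191.553,58.516 221.767,58.314 246.821,54.057 256.907,45.775" fill="none" stroke="#ff00ff"/>
  <polyline points="127.528,20.095 126.969,32.726 103.257,39.870 69.822,44.639 40.092,50.142 27.498,59.488" fill="none" stroke="#ff00ff"/>
  <polygon points="126.369,5.501 257.638,5.501 257.638,25.615 126.369,25.615" fill="none" stroke="#ff00ff"/>
</svg>

y_svg = 126.546 − y_m. Every run uses S219, so all elements get stroke `#ff00ff` (engrave).

[1] open run; points: 254.878,32.645 211.152,32.858 167.004,36.062 122.434,42.260 77.441,51.449 32.026,63.631

[2] open run; points: 154.862,46.634 165.982,54.633 191.553,58.516 221.767,58.314 246.821,54.057 256.907,45.775

[3] open run; points: 127.528,20.095 126.969,32.726 103.257,39.870 69.822,44.639 40.092,50.142 27.498,59.488

[4] closed run; points: 126.369,5.501 257.638,5.501 257.638,25.615 126.369,25.615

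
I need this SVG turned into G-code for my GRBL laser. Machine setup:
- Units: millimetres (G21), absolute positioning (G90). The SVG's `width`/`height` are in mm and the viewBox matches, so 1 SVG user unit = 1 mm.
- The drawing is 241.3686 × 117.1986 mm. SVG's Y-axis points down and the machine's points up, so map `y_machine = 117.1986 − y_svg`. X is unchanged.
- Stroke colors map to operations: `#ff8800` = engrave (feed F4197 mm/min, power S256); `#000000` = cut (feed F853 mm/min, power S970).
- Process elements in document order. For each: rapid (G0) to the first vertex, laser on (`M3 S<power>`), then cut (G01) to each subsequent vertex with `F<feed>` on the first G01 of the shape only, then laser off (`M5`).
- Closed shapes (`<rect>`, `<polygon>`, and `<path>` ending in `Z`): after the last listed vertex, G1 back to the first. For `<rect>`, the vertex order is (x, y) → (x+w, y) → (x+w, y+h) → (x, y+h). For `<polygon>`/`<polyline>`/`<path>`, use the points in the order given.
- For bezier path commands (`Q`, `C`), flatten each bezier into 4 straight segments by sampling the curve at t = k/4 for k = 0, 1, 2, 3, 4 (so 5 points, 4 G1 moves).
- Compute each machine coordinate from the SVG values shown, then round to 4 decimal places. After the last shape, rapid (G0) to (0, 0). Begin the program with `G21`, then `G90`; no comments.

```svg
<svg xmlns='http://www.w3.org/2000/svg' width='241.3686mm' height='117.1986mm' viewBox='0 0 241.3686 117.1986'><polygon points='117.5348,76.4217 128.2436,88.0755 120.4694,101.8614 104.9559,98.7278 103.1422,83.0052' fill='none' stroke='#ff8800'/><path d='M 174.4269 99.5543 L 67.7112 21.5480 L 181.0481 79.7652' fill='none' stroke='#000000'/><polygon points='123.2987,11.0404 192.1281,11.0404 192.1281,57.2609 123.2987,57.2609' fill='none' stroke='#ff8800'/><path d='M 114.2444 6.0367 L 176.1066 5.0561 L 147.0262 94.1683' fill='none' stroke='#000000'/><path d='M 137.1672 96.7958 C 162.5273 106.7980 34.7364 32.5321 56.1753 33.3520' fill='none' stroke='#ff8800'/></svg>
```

viewBox `0 0 241.3686 117.1986` with mm width/height → 1 unit = 1 mm. Flip: y_m = 117.1986 − y_svg.

**Shape 1** — `<polygon>` regular polygon, stroke `#ff8800` → engrave (S256, F4197). Machine vertices: (117.5348,40.7769) → (128.2436,29.1231) → (120.4694,15.3372) → (104.9559,18.4708) → (103.1422,34.1934) → (117.5348,40.7769). Closed: final G1 returns to the first vertex.

**Shape 2** — `<path>` open polyline, stroke `#000000` → cut (S970, F853). Machine vertices: (174.4269,17.6443) → (67.7112,95.6506) → (181.0481,37.4334). Open path.

**Shape 3** — `<polygon>` rectangle, stroke `#ff8800` → engrave (S256, F4197). Machine vertices: (123.2987,106.1582) → (192.1281,106.1582) → (192.1281,59.9377) → (123.2987,59.9377) → (123.2987,106.1582). Closed: final G1 returns to the first vertex.

**Shape 4** — `<path>` open polyline, stroke `#000000` → cut (S970, F853). Machine vertices: (114.2444,111.1619) → (176.1066,112.1425) → (147.0262,23.0303). Open path.

**Shape 5** — `<path>` cubic bezier, stroke `#ff8800` → engrave (S256, F4197). Control points (SVG): P0=(137.1672,96.7958), P1=(162.5273,106.7980), P2=(34.7364,32.5321), P3=(56.1753,33.3520); sampled at t=k/4. Machine vertices: (137.1672,20.4028) → (132.1962,26.2115) → (98.1417,48.6813) → (63.3520,72.8728) → (56.1753,83.8466). Open path.

G21
G90
G0 X117.5348 Y40.7769
M3 S256
G01 X128.2436 Y29.1231 F4197
G01 X120.4694 Y15.3372
G01 X104.9559 Y18.4708
G01 X103.1422 Y34.1934
G01 X117.5348 Y40.7769
M5
G0 X174.4269 Y17.6443
M3 S970
G01 X67.7112 Y95.6506 F853
G01 X181.0481 Y37.4334
M5
G0 X123.2987 Y106.1582
M3 S256
G01 X192.1281 Y106.1582 F4197
G01 X192.1281 Y59.9377
G01 X123.2987 Y59.9377
G01 X123.2987 Y106.1582
M5
G0 X114.2444 Y111.1619
M3 S970
G01 X176.1066 Y112.1425 F853
G01 X147.0262 Y23.0303
M5
G0 X137.1672 Y20.4028
M3 S256
G01 X132.1962 Y26.2115 F4197
G01 X98.1417 Y48.6813
G01 X63.3520 Y72.8728
G01 X56.1753 Y83.8466
M5
G0 X0.0000 Y0.0000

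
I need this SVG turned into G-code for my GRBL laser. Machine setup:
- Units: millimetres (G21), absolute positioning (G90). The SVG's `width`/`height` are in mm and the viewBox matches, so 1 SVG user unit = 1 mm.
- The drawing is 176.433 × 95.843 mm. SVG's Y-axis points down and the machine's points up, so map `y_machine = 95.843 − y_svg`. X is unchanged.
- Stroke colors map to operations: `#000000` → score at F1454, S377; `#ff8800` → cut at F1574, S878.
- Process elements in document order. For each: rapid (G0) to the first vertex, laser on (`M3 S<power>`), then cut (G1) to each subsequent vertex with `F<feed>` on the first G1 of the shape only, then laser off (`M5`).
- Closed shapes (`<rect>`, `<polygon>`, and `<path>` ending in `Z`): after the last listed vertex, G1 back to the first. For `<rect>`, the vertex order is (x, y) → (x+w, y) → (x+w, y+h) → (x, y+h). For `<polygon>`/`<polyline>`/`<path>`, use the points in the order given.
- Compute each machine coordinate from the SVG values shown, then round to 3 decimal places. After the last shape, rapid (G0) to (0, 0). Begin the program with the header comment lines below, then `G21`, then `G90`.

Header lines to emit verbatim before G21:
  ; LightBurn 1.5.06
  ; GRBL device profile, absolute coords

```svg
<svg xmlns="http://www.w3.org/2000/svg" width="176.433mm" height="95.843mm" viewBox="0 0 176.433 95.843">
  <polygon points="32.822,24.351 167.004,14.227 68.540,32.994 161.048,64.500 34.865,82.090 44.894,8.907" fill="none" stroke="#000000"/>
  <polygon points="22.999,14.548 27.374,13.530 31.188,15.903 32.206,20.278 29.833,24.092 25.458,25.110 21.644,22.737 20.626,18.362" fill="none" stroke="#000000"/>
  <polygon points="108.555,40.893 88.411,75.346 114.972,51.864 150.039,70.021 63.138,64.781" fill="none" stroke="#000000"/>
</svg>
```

; LightBurn 1.5.06
; GRBL device profile, absolute coords
G21
G90
G0 X32.822 Y71.492
M3 S377
G1 X167.004 Y81.616 F1454
G1 X68.540 Y62.849
G1 X161.048 Y31.343
G1 X34.865 Y13.753
G1 X44.894 Y86.936
G1 X32.822 Y71.492
M5
G0 X22.999 Y81.295
M3 S377
G1 X27.374 Y82.313 F1454
G1 X31.188 Y79.940
G1 X32.206 Y75.565
G1 X29.833 Y71.751
G1 X25.458 Y70.733
G1 X21.644 Y73.106
G1 X20.626 Y77.481
G1 X22.999 Y81.295
M5
G0 X108.555 Y54.950
M3 S377
G1 X88.411 Y20.497 F1454
G1 X114.972 Y43.979
G1 X150.039 Y25.822
G1 X63.138 Y31.062
G1 X108.555 Y54.950
M5
G0 X0.000 Y0.000

Since the viewBox matches the mm dimensions, user units are millimetres directly. The only transform is the Y-flip y_m = 95.843 − y_svg.

Shape 1 is a closed polygon drawn with `<polygon>`. Its stroke #000000 means score at S377, F1454. After flipping Y the toolpath is (32.822,71.492) → (167.004,81.616) → (68.540,62.849) → (161.048,31.343) → (34.865,13.753) → (44.894,86.936) → (32.822,71.492), returning to the start.

Shape 2 is a regular polygon drawn with `<polygon>`. Its stroke #000000 means score at S377, F1454. After flipping Y the toolpath is (22.999,81.295) → (27.374,82.313) → (31.188,79.940) → (32.206,75.565) → (29.833,71.751) → (25.458,70.733) → (21.644,73.106) → (20.626,77.481) → (22.999,81.295), returning to the start.

Shape 3 is a closed polygon drawn with `<polygon>`. Its stroke #000000 means score at S377, F1454. After flipping Y the toolpath is (108.555,54.950) → (88.411,20.497) → (114.972,43.979) → (150.039,25.822) → (63.138,31.062) → (108.555,54.950), returning to the start.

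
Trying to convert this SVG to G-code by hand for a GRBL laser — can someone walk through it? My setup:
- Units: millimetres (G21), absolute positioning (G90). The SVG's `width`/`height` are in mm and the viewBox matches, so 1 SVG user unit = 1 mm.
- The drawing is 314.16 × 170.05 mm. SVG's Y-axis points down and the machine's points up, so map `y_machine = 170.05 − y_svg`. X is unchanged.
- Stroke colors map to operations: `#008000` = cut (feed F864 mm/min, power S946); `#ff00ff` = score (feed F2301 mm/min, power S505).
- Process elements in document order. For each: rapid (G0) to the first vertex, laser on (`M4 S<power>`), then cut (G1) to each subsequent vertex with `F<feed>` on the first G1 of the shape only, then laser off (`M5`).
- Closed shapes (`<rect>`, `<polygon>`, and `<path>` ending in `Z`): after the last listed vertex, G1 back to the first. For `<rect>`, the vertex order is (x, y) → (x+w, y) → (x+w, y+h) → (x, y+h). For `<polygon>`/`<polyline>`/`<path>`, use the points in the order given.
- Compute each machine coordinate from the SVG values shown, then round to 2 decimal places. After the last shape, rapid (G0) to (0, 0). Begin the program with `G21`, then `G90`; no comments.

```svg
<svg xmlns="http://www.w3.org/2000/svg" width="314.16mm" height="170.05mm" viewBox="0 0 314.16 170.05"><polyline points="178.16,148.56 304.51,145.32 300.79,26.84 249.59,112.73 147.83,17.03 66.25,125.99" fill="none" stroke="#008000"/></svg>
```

G21
G90
G0 X178.16 Y21.49
M4 S946
G1 X304.51 Y24.73 F864
G1 X300.79 Y143.21
G1 X249.59 Y57.32
G1 X147.83 Y153.02
G1 X66.25 Y44.06
M5
G0 X0.00 Y0.00

viewBox `0 0 314.16 170.05` with mm width/height → 1 unit = 1 mm. Flip: y_m = 170.05 − y_svg.

**Shape 1** — `<polyline>` open polyline, stroke `#008000` → cut (S946, F864). Machine vertices: (178.16,21.49) → (304.51,24.73) → (300.79,143.21) → (249.59,57.32) → (147.83,153.02) → (66.25,44.06). Open path.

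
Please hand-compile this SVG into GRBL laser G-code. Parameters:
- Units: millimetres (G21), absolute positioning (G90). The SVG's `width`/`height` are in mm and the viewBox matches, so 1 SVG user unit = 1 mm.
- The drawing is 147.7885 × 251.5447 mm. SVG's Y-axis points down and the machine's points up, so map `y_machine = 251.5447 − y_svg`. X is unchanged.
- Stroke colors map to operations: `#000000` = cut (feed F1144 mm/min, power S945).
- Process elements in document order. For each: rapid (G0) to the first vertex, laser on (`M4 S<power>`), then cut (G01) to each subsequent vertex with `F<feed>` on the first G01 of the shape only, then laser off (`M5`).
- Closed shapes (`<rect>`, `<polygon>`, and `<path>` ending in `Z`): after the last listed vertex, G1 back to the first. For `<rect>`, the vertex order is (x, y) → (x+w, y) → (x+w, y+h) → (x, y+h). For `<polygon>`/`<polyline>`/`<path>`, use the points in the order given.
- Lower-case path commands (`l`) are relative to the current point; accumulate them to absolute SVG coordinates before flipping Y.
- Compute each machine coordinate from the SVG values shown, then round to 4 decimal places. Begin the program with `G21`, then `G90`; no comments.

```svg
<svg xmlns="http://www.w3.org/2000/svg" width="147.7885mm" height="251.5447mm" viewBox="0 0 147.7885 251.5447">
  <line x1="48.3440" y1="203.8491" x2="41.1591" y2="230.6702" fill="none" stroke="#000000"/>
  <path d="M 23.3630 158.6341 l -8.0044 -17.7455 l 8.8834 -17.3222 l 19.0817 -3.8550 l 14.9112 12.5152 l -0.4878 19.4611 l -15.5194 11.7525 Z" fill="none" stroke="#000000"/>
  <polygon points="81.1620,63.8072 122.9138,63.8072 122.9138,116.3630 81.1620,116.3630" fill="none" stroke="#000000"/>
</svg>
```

G21
G90
G0 X48.3440 Y47.6956
M4 S945
G01 X41.1591 Y20.8745 F1144
M5
G0 X23.3630 Y92.9106
M4 S945
G01 X15.3586 Y110.6561 F1144
G01 X24.2420 Y127.9783
G01 X43.3237 Y131.8333
G01 X58.2349 Y119.3181
G01 X57.7471 Y99.8570
G01 X42.2277 Y88.1045
G01 X23.3630 Y92.9106
M5
G0 X81.1620 Y187.7375
M4 S945
G01 X122.9138 Y187.7375 F1144
G01 X122.9138 Y135.1817
G01 X81.1620 Y135.1817
G01 X81.1620 Y187.7375
M5

1 u = 1 mm; y_m = 251.5447 − y.

[1] `<line>` line segment, #000000→cut S945 F1144: (48.3440,47.6956) → (41.1591,20.8745)

[2] `<path>` regular polygon, #000000→cut S945 F1144: (23.3630,92.9106) → (15.3586,110.6561) → (24.2420,127.9783) → (43.3237,131.8333) → (58.2349,119.3181) → (57.7471,99.8570) → (42.2277,88.1045) → (23.3630,92.9106) (closed)

[3] `<polygon>` rectangle, #000000→cut S945 F1144: (81.1620,187.7375) → (122.9138,187.7375) → (122.9138,135.1817) → (81.1620,135.1817) → (81.1620,187.7375) (closed)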